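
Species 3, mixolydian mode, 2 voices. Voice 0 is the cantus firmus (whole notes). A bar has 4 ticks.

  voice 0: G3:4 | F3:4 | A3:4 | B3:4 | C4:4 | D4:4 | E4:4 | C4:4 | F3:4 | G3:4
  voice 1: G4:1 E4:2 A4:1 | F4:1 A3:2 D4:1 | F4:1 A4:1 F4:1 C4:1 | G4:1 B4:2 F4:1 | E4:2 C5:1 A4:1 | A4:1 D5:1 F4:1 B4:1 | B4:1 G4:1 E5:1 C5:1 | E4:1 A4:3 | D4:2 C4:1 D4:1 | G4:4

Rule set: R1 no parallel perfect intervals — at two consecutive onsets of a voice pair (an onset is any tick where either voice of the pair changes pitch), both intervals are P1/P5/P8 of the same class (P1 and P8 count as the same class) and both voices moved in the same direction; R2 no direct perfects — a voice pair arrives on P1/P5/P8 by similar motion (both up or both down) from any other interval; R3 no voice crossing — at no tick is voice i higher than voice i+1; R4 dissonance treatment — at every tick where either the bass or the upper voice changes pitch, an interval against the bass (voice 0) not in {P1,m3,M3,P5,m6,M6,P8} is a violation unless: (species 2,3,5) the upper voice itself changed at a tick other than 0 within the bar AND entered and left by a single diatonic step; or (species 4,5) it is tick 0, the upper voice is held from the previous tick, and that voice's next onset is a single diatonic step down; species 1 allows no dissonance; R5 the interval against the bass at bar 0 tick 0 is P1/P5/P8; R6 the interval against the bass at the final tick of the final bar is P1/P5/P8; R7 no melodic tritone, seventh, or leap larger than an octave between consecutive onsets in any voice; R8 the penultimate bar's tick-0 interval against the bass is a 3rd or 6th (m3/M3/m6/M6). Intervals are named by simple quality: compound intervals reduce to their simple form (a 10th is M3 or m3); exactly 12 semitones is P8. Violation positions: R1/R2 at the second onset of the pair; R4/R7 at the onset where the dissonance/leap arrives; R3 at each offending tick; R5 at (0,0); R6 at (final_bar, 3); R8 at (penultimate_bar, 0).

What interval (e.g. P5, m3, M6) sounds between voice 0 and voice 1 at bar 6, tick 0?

P5

voice 0=E4 voice 1=B4 -> P5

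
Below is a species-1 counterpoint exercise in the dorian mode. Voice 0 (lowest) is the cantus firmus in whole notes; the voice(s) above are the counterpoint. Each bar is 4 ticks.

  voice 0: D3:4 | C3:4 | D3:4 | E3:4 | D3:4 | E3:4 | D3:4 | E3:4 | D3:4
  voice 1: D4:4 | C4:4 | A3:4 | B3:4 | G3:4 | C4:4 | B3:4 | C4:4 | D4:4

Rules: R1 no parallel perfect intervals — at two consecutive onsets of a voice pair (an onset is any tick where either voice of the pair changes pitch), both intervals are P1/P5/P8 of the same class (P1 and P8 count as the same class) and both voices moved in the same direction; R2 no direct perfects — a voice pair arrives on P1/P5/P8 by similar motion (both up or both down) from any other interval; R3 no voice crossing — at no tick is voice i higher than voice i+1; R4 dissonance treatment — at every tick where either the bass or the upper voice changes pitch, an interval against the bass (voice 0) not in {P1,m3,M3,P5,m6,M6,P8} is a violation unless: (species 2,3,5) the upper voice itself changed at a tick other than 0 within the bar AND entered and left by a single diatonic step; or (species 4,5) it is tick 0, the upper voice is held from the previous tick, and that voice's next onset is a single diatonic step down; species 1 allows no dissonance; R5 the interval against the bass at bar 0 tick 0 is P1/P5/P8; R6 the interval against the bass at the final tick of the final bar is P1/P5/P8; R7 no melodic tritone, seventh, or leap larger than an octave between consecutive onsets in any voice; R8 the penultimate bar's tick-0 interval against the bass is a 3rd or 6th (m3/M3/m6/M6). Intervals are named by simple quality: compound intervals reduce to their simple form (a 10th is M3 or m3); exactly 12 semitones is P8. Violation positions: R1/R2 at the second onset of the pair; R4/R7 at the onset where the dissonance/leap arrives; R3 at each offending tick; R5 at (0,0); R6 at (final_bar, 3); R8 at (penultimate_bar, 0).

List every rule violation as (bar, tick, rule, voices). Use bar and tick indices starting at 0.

bar 0: v0=D3 v1=D4 downbeat P8
bar 1: v0=C3 v1=C4 downbeat P8
bar 2: v0=D3 v1=A3 downbeat P5
bar 3: v0=E3 v1=B3 downbeat P5
bar 4: v0=D3 v1=G3 downbeat P4
bar 5: v0=E3 v1=C4 downbeat m6
bar 6: v0=D3 v1=B3 downbeat M6
bar 7: v0=E3 v1=C4 downbeat m6
bar 8: v0=D3 v1=D4 downbeat P8
  -> R1 @ bar 1 tick 0 v(0, 1): D3/D4 P8 -> C3/C4 P8 similar
  -> R1 @ bar 3 tick 0 v(0, 1): D3/A3 P5 -> E3/B3 P5 similar
  -> R4 @ bar 4 tick 0 v(0, 1): D3/G3 P4 untreated

(1, 0, R1, (0, 1))
(3, 0, R1, (0, 1))
(4, 0, R4, (0, 1))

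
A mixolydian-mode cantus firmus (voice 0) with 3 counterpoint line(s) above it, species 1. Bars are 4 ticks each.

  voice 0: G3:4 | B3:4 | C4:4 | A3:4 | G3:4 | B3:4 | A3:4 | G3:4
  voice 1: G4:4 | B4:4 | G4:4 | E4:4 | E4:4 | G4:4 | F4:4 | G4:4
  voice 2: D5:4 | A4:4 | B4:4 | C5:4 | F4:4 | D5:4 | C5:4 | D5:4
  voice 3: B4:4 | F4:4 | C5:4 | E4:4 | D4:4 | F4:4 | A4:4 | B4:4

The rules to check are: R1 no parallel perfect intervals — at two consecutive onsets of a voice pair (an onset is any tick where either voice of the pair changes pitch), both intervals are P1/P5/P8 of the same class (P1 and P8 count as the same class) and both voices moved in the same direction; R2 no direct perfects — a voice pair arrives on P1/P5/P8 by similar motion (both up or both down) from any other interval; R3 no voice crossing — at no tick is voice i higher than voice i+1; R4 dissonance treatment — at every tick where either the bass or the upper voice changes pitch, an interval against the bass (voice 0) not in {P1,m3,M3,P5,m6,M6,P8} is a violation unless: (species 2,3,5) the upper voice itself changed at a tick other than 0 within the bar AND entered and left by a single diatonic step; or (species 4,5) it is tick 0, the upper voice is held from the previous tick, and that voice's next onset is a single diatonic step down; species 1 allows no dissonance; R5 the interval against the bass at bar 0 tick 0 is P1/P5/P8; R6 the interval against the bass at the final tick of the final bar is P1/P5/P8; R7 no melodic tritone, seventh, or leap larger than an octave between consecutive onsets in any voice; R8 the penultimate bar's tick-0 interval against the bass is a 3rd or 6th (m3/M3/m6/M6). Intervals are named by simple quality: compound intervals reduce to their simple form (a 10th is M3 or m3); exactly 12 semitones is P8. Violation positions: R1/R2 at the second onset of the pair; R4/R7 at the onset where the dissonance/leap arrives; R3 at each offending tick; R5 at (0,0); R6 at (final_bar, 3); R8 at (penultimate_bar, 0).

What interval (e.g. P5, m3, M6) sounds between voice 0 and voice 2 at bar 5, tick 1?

voice 0=B3 voice 2=D5 -> m3

m3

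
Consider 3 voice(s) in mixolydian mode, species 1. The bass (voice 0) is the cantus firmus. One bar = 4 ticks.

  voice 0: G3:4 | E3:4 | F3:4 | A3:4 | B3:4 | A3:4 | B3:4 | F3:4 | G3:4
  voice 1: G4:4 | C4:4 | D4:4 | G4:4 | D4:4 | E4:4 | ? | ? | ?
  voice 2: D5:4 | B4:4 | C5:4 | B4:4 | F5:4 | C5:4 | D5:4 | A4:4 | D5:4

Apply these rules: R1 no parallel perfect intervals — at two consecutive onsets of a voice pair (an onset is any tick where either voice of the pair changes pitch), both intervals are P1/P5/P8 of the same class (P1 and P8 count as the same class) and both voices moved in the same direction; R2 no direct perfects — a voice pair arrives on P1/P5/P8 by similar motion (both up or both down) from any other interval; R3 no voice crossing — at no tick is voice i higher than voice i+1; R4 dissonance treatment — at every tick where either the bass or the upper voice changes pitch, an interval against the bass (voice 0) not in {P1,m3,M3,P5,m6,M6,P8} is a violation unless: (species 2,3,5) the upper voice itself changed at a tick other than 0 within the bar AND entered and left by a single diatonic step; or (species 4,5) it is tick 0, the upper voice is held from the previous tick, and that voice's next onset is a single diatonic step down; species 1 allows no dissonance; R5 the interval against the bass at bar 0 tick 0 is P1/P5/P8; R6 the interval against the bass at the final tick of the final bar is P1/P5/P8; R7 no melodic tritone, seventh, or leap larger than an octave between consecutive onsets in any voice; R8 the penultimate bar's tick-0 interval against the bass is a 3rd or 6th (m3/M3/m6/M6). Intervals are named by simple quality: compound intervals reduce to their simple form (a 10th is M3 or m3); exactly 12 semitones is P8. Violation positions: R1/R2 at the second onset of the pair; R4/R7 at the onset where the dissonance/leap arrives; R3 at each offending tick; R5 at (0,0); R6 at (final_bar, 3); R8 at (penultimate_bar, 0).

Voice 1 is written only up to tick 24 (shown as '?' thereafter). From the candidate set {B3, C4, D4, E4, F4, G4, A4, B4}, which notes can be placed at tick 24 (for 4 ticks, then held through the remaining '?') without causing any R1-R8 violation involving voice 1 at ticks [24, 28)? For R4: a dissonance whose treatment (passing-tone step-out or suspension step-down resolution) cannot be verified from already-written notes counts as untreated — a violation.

{B3, D4}

B3: legal
C4: violates R4
D4: legal
E4: violates R4
F4: violates R4
G4: violates R2
A4: violates R4
B4: violates R2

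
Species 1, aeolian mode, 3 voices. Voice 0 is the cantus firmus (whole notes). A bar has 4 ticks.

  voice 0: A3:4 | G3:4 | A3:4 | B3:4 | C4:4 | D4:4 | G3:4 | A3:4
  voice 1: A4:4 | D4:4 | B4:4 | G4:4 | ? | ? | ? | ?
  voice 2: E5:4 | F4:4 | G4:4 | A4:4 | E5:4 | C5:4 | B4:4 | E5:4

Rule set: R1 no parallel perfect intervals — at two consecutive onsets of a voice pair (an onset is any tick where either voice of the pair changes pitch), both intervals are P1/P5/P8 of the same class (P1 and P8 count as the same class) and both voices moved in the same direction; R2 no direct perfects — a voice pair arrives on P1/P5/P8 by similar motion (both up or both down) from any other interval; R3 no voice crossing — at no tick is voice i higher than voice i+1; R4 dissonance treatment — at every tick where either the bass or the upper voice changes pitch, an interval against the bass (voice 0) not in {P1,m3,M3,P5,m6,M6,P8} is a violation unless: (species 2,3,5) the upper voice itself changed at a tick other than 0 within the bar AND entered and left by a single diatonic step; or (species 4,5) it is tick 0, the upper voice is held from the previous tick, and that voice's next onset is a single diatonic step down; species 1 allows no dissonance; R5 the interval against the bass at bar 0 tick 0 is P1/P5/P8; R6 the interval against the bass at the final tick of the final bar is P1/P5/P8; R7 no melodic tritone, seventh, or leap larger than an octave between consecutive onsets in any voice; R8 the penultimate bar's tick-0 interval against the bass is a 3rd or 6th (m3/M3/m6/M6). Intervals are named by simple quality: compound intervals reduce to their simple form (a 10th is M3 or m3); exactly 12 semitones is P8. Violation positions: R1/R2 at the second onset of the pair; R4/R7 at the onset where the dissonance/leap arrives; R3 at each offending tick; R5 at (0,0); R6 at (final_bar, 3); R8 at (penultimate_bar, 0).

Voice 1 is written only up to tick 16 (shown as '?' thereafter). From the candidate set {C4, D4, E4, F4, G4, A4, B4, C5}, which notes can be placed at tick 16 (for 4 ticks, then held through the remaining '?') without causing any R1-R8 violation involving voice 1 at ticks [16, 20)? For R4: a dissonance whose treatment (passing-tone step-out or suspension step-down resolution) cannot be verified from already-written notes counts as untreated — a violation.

C4: legal
D4: violates R4
E4: legal
F4: violates R4
G4: legal
A4: violates R2
B4: violates R4
C5: violates R2

{C4, E4, G4}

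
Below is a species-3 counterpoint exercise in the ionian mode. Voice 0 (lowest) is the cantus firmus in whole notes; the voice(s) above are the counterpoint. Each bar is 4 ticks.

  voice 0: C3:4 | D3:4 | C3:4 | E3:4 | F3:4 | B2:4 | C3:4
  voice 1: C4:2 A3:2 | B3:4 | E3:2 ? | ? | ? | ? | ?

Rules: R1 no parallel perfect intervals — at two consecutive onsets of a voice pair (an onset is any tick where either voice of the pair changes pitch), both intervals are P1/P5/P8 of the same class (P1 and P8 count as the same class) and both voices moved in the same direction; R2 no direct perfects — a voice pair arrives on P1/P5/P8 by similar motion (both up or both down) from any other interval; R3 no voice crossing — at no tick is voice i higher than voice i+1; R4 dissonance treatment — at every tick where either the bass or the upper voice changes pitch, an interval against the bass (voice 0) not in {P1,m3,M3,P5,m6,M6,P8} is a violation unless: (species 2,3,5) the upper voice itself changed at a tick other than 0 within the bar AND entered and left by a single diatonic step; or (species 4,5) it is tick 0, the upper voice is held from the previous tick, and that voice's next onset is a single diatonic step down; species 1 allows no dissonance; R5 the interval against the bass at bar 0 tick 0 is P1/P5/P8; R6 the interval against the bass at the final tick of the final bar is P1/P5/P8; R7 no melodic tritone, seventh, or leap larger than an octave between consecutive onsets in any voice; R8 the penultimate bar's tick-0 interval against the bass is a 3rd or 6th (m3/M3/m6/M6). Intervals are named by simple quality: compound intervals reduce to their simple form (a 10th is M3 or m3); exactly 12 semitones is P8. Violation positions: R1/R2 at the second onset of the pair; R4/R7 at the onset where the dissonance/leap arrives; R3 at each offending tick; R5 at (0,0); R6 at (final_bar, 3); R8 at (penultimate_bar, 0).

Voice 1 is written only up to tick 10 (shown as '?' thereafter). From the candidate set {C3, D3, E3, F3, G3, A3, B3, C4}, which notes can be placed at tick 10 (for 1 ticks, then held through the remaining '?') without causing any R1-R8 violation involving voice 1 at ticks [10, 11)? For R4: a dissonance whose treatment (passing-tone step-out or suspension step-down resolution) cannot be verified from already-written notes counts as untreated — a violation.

{A3, C3, C4, E3, G3}

C3: legal
D3: violates R4
E3: legal
F3: violates R4
G3: legal
A3: legal
B3: violates R4
C4: legal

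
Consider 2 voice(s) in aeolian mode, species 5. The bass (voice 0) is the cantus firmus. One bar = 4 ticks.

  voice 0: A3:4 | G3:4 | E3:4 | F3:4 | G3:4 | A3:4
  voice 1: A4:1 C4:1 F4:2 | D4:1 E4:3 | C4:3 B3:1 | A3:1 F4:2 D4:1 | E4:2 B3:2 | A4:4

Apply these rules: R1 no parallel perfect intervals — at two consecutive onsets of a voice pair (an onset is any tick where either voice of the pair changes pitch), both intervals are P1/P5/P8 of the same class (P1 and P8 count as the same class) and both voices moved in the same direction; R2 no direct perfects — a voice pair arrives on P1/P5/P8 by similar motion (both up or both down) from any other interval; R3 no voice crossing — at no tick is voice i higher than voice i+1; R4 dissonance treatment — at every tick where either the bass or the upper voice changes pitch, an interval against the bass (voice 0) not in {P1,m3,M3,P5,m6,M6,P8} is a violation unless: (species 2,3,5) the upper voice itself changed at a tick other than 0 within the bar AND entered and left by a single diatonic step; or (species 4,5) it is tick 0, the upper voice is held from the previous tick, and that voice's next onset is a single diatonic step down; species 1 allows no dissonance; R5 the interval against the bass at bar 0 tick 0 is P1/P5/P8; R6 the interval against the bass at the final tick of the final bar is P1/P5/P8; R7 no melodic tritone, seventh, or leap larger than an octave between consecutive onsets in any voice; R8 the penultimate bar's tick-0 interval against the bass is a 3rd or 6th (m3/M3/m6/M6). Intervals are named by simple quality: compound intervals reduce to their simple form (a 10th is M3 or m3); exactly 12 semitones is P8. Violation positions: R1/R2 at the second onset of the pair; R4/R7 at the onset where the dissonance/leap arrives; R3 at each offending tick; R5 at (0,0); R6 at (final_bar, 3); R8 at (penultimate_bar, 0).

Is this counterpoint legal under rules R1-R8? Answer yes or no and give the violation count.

bar 0: v0=A3 v1=A4 (P8)
bar 1: v0=G3 v1=D4 (P5)
bar 2: v0=E3 v1=C4 (m6)
bar 3: v0=F3 v1=A3 (M3)
bar 4: v0=G3 v1=E4 (M6)
bar 5: v0=A3 v1=A4 (P8)
  R2 @ bar1.0: A3/F4 m6 -> G3/D4 P5 similar
  R2 @ bar5.0: G3/B3 M3 -> A3/A4 P8 similar
  R7 @ bar5.0: B3->A4 leap 10st

No (3 violations)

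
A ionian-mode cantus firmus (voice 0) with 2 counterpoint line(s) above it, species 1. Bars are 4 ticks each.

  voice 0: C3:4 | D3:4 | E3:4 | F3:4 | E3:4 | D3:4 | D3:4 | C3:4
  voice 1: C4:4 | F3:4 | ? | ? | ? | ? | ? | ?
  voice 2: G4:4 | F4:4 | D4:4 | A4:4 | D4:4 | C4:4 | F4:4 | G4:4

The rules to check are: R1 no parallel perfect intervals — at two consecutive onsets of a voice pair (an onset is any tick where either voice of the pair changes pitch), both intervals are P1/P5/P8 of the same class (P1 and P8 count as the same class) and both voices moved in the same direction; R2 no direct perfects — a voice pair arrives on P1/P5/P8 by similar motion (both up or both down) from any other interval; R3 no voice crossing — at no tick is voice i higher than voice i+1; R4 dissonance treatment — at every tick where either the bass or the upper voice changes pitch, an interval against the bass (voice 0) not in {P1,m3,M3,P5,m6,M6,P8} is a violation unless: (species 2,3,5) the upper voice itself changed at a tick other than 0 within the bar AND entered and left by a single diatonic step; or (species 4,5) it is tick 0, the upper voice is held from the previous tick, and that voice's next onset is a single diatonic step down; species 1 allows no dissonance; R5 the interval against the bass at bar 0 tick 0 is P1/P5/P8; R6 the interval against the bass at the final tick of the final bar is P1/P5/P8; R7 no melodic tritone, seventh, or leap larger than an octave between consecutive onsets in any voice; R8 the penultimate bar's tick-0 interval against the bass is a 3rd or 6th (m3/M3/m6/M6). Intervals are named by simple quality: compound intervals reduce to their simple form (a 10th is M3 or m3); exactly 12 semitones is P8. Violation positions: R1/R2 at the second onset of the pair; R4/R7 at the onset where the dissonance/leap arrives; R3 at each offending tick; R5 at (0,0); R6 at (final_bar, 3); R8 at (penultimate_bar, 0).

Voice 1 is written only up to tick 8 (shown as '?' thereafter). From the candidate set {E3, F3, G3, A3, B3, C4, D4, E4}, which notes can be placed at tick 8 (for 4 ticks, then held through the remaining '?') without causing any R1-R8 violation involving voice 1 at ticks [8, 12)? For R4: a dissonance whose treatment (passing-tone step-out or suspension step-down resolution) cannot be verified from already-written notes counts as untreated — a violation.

E3: legal
F3: violates R4
G3: legal
A3: violates R4
B3: violates R2,R7
C4: legal
D4: violates R4
E4: violates R2,R3,R7

{C4, E3, G3}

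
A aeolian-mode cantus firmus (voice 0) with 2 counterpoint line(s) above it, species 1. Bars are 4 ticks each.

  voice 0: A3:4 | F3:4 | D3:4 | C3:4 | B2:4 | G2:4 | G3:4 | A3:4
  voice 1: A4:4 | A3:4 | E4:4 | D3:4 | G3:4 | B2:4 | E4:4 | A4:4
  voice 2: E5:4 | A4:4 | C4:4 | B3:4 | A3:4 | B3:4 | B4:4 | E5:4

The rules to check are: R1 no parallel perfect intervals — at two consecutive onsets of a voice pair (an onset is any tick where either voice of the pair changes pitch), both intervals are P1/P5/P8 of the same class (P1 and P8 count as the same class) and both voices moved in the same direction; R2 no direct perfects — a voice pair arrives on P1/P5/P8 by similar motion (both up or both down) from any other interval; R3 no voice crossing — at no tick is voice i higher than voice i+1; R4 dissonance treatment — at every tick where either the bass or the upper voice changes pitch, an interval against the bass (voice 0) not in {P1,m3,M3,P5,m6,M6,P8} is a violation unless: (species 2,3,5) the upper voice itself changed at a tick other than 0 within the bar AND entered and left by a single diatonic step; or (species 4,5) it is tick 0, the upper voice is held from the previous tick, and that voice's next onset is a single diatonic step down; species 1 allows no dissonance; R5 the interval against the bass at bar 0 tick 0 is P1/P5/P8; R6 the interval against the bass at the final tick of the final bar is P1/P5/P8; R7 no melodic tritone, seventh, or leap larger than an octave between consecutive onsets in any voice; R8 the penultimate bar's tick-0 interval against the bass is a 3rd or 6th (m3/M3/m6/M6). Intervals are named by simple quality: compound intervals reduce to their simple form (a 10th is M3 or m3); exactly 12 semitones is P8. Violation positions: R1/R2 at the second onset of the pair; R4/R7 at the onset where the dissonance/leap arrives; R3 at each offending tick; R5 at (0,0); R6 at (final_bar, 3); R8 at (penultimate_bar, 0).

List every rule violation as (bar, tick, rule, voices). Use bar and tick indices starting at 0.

bar 0: v0=A3 v1=A4 v2=E5 downbeat P5
bar 1: v0=F3 v1=A3 v2=A4 downbeat M3
bar 2: v0=D3 v1=E4 v2=C4 downbeat m7
bar 3: v0=C3 v1=D3 v2=B3 downbeat M7
bar 4: v0=B2 v1=G3 v2=A3 downbeat m7
bar 5: v0=G2 v1=B2 v2=B3 downbeat M3
bar 6: v0=G3 v1=E4 v2=B4 downbeat M3
bar 7: v0=A3 v1=A4 v2=E5 downbeat P5
  -> R2 @ bar 1 tick 0 v(1, 2): A4/E5 P5 -> A3/A4 P8 similar
  -> R3 @ bar 2 tick 0 v(1, 2): E4 above C4
  -> R4 @ bar 2 tick 0 v(0, 1): D3/E4 M2 untreated
  -> R4 @ bar 2 tick 0 v(0, 2): D3/C4 m7 untreated
  -> R3 @ bar 2 tick 1 v(1, 2): E4 above C4
  -> R3 @ bar 2 tick 2 v(1, 2): E4 above C4
  -> R3 @ bar 2 tick 3 v(1, 2): E4 above C4
  -> R4 @ bar 3 tick 0 v(0, 1): C3/D3 M2 untreated
  -> R4 @ bar 3 tick 0 v(0, 2): C3/B3 M7 untreated
  -> R7 @ bar 3 tick 0 v(1,): E4->D3 leap 14st
  -> R4 @ bar 4 tick 0 v(0, 2): B2/A3 m7 untreated
  -> R2 @ bar 6 tick 0 v(1, 2): B2/B3 P8 -> E4/B4 P5 similar
  -> R7 @ bar 6 tick 0 v(1,): B2->E4 leap 17st
  -> R1 @ bar 7 tick 0 v(1, 2): E4/B4 P5 -> A4/E5 P5 similar
  -> R2 @ bar 7 tick 0 v(0, 1): G3/E4 M6 -> A3/A4 P8 similar
  -> R2 @ bar 7 tick 0 v(0, 2): G3/B4 M3 -> A3/E5 P5 similar

(1, 0, R2, (1, 2))
(2, 0, R3, (1, 2))
(2, 0, R4, (0, 1))
(2, 0, R4, (0, 2))
(2, 1, R3, (1, 2))
(2, 2, R3, (1, 2))
(2, 3, R3, (1, 2))
(3, 0, R4, (0, 1))
(3, 0, R4, (0, 2))
(3, 0, R7, (1,))
(4, 0, R4, (0, 2))
(6, 0, R2, (1, 2))
(6, 0, R7, (1,))
(7, 0, R1, (1, 2))
(7, 0, R2, (0, 1))
(7, 0, R2, (0, 2))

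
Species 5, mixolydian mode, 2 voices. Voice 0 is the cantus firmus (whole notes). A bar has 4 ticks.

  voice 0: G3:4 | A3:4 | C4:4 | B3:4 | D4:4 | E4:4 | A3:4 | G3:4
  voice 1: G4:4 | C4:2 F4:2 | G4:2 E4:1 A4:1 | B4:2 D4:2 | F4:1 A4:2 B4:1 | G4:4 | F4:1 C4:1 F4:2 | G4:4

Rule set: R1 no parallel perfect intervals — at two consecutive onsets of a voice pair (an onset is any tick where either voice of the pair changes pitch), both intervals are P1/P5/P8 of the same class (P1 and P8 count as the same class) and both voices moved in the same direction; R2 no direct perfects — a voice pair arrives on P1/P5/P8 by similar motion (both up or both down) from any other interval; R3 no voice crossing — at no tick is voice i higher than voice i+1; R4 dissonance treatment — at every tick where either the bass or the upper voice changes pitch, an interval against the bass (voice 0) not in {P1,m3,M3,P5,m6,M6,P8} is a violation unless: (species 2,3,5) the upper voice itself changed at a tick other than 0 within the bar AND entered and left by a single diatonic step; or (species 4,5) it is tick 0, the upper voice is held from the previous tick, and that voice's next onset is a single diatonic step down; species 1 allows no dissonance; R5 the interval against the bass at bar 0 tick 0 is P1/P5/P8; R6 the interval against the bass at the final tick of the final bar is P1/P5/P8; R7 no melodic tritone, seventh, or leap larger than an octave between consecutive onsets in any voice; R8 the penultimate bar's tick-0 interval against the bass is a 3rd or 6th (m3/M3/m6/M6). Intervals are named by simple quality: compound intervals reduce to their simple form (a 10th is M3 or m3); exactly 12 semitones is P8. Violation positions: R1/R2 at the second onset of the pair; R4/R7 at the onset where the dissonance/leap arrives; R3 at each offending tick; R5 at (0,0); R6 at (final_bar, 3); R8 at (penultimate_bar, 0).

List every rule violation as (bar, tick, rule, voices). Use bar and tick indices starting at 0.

(2, 0, R2, (0, 1))

bar 0: v0=G3 v1=G4 downbeat P8
bar 1: v0=A3 v1=C4 downbeat m3
bar 2: v0=C4 v1=G4 downbeat P5
bar 3: v0=B3 v1=B4 downbeat P8
bar 4: v0=D4 v1=F4 downbeat m3
bar 5: v0=E4 v1=G4 downbeat m3
bar 6: v0=A3 v1=F4 downbeat m6
bar 7: v0=G3 v1=G4 downbeat P8
  -> R2 @ bar 2 tick 0 v(0, 1): A3/F4 m6 -> C4/G4 P5 similar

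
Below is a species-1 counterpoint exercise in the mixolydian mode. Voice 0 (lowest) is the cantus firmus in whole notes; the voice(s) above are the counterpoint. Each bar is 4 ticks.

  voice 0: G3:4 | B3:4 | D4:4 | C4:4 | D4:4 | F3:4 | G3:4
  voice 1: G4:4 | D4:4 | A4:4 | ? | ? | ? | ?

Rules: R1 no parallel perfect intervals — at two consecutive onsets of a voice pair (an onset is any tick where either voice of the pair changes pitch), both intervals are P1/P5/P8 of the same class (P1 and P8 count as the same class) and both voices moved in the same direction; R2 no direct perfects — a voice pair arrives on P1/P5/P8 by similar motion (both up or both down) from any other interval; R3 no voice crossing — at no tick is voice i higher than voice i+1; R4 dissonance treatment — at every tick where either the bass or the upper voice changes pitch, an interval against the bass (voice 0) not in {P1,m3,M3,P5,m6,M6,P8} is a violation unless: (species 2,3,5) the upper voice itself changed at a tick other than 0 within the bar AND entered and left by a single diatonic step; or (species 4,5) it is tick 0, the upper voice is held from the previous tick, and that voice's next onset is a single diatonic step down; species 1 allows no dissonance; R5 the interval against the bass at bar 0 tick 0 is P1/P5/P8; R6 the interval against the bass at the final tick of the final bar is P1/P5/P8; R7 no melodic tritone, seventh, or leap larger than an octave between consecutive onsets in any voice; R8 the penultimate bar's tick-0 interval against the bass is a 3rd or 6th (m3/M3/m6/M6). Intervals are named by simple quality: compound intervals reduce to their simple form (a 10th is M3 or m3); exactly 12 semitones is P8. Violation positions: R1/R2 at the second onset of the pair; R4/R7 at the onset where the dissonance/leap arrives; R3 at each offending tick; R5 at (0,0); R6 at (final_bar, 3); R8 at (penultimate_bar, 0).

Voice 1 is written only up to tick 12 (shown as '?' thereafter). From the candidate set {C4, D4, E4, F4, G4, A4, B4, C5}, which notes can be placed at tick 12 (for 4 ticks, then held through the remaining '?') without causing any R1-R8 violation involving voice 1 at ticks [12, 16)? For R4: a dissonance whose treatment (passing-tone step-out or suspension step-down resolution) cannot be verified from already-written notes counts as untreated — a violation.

C4: violates R2
D4: violates R4
E4: legal
F4: violates R4
G4: violates R1
A4: legal
B4: violates R4
C5: legal

{A4, C5, E4}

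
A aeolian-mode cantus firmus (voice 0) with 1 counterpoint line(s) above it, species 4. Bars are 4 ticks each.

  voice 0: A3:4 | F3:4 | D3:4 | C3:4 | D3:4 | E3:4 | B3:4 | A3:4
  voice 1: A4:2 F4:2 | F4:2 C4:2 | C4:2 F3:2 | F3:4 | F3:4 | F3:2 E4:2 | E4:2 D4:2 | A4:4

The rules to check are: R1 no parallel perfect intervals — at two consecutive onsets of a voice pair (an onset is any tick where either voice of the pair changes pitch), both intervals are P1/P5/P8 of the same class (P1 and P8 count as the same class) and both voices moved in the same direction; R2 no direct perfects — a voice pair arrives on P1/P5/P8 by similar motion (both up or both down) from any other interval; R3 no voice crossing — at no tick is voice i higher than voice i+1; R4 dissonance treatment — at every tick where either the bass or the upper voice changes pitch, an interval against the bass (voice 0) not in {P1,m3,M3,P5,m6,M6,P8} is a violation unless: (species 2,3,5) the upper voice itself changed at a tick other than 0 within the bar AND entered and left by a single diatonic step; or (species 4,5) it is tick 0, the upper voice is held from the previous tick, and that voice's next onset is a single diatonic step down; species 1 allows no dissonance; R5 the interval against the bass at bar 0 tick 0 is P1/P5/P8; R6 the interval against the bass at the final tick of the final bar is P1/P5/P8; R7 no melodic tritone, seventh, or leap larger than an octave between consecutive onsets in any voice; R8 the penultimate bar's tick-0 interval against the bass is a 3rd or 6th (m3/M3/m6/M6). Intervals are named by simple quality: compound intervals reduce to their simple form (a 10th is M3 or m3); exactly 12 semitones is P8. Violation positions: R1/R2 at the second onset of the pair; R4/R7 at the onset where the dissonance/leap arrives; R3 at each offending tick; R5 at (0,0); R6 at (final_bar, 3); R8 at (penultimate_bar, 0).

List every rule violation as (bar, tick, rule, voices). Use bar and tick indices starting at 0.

bar 0: v0=A3 v1=A4 downbeat P8
bar 1: v0=F3 v1=F4 downbeat P8
bar 2: v0=D3 v1=C4 downbeat m7
bar 3: v0=C3 v1=F3 downbeat P4
bar 4: v0=D3 v1=F3 downbeat m3
bar 5: v0=E3 v1=F3 downbeat m2
bar 6: v0=B3 v1=E4 downbeat P4
bar 7: v0=A3 v1=A4 downbeat P8
  -> R4 @ bar 2 tick 0 v(0, 1): D3/C4 m7 untreated
  -> R4 @ bar 3 tick 0 v(0, 1): C3/F3 P4 untreated
  -> R4 @ bar 5 tick 0 v(0, 1): E3/F3 m2 untreated
  -> R7 @ bar 5 tick 2 v(1,): F3->E4 leap 11st
  -> R8 @ bar 6 tick 0 v(0, 1): penult P4 not 3rd/6th

(2, 0, R4, (0, 1))
(3, 0, R4, (0, 1))
(5, 0, R4, (0, 1))
(5, 2, R7, (1,))
(6, 0, R8, (0, 1))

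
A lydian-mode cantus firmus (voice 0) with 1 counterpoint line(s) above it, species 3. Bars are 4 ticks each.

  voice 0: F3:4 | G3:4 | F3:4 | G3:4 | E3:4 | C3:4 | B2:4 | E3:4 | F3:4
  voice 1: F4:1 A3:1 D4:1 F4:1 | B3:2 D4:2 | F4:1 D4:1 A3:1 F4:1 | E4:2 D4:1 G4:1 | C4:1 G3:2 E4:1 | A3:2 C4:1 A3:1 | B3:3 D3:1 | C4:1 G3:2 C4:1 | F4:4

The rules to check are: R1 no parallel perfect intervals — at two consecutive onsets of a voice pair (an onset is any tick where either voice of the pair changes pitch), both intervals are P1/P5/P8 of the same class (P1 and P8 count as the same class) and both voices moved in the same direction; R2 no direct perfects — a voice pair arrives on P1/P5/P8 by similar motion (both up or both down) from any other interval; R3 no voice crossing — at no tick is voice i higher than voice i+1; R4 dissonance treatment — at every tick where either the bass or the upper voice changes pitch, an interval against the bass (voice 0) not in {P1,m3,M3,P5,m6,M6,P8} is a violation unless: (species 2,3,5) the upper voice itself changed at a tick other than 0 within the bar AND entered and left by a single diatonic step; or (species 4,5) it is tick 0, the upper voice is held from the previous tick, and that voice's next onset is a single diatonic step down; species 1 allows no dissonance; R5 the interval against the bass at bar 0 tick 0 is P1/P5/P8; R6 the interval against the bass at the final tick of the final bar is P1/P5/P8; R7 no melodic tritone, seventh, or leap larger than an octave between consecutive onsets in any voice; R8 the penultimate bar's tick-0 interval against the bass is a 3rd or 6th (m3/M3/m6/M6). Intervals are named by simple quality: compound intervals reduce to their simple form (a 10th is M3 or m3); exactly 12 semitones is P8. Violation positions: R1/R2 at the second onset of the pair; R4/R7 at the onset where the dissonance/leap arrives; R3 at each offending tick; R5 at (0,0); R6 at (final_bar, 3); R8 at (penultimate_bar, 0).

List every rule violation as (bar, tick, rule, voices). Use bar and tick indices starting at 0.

(1, 0, R7, (1,))
(7, 0, R7, (1,))
(8, 0, R2, (0, 1))

bar 0: v0=F3 v1=F4 downbeat P8
bar 1: v0=G3 v1=B3 downbeat M3
bar 2: v0=F3 v1=F4 downbeat P8
bar 3: v0=G3 v1=E4 downbeat M6
bar 4: v0=E3 v1=C4 downbeat m6
bar 5: v0=C3 v1=A3 downbeat M6
bar 6: v0=B2 v1=B3 downbeat P8
bar 7: v0=E3 v1=C4 downbeat m6
bar 8: v0=F3 v1=F4 downbeat P8
  -> R7 @ bar 1 tick 0 v(1,): F4->B3 leap 6st
  -> R7 @ bar 7 tick 0 v(1,): D3->C4 leap 10st
  -> R2 @ bar 8 tick 0 v(0, 1): E3/C4 m6 -> F3/F4 P8 similar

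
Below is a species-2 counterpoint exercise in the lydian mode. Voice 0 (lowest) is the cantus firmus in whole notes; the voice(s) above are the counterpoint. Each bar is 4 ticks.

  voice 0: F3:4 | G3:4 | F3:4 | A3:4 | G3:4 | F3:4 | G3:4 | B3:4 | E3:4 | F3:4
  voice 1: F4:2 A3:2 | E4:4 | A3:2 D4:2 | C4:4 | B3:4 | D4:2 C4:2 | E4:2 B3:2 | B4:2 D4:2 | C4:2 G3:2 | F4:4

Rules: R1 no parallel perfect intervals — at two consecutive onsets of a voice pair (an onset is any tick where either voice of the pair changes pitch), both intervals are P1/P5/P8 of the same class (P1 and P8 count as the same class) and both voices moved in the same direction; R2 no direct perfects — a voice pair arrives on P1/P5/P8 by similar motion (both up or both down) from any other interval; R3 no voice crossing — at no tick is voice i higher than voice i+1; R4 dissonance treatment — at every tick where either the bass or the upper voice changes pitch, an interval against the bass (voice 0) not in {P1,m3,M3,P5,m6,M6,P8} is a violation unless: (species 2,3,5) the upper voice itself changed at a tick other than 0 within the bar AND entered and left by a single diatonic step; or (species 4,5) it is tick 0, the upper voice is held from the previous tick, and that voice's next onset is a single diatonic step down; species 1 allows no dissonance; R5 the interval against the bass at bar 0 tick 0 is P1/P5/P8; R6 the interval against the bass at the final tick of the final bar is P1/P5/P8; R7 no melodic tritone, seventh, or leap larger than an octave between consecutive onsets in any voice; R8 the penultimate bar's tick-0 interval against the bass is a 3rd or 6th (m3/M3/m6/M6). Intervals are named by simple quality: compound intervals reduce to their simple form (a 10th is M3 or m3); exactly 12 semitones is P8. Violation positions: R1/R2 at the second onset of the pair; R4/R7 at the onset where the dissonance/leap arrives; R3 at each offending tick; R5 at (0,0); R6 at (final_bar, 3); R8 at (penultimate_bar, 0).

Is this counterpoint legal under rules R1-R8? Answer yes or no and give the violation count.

No (3 violations)

bar 0: v0=F3 v1=F4 (P8)
bar 1: v0=G3 v1=E4 (M6)
bar 2: v0=F3 v1=A3 (M3)
bar 3: v0=A3 v1=C4 (m3)
bar 4: v0=G3 v1=B3 (M3)
bar 5: v0=F3 v1=D4 (M6)
bar 6: v0=G3 v1=E4 (M6)
bar 7: v0=B3 v1=B4 (P8)
bar 8: v0=E3 v1=C4 (m6)
bar 9: v0=F3 v1=F4 (P8)
  R2 @ bar7.0: G3/B3 M3 -> B3/B4 P8 similar
  R2 @ bar9.0: E3/G3 m3 -> F3/F4 P8 similar
  R7 @ bar9.0: G3->F4 leap 10st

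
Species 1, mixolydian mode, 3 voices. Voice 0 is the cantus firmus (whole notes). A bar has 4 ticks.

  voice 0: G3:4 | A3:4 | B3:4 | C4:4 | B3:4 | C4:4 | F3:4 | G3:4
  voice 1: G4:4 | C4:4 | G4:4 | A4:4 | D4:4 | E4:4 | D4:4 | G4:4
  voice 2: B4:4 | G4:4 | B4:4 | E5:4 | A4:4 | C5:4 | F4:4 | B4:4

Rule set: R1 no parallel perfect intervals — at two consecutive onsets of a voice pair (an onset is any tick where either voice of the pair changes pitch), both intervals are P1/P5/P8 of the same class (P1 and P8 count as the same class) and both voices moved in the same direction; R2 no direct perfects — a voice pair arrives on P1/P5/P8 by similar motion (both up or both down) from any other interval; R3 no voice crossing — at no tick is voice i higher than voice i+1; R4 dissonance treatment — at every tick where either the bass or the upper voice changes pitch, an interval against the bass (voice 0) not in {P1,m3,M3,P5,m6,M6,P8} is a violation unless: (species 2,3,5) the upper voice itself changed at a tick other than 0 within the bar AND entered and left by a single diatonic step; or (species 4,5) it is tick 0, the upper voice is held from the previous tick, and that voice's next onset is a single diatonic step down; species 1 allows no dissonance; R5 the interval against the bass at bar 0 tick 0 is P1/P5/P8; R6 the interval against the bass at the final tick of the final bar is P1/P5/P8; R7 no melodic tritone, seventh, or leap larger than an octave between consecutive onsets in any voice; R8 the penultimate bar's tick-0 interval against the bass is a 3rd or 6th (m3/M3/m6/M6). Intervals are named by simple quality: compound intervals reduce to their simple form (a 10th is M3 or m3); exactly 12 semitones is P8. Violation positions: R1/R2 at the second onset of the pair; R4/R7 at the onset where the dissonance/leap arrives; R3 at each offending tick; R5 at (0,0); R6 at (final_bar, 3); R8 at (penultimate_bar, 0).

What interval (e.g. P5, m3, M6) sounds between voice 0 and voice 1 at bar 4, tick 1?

m3

voice 0=B3 voice 1=D4 -> m3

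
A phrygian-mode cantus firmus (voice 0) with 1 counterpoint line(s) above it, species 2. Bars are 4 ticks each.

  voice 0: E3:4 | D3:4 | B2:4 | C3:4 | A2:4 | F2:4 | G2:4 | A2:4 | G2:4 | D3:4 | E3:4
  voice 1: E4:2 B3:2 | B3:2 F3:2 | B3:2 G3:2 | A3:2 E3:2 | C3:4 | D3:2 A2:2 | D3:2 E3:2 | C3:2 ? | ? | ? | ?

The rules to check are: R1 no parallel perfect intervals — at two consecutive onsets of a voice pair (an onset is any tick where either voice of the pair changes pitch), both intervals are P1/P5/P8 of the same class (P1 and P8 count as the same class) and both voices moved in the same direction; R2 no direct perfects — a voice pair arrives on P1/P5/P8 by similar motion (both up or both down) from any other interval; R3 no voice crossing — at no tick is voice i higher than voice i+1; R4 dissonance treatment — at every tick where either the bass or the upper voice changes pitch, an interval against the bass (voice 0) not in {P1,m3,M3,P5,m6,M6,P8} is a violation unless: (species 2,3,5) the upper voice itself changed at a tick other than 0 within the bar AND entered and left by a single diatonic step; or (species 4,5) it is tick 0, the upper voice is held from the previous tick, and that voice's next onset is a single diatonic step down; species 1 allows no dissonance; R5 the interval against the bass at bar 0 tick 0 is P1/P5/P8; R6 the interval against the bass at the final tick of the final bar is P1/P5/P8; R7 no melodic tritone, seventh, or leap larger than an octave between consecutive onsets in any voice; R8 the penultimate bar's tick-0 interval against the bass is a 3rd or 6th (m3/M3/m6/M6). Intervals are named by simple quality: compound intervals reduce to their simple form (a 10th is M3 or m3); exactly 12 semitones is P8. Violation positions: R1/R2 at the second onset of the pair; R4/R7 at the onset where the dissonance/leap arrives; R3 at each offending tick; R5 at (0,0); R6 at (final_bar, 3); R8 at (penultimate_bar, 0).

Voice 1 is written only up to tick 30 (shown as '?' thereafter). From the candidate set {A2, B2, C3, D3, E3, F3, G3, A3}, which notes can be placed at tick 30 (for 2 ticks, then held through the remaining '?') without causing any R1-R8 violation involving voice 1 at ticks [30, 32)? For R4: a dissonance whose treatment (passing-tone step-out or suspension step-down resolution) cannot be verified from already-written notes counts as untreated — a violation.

{A2, A3, C3, E3, F3}

A2: legal
B2: violates R4
C3: legal
D3: violates R4
E3: legal
F3: legal
G3: violates R4
A3: legal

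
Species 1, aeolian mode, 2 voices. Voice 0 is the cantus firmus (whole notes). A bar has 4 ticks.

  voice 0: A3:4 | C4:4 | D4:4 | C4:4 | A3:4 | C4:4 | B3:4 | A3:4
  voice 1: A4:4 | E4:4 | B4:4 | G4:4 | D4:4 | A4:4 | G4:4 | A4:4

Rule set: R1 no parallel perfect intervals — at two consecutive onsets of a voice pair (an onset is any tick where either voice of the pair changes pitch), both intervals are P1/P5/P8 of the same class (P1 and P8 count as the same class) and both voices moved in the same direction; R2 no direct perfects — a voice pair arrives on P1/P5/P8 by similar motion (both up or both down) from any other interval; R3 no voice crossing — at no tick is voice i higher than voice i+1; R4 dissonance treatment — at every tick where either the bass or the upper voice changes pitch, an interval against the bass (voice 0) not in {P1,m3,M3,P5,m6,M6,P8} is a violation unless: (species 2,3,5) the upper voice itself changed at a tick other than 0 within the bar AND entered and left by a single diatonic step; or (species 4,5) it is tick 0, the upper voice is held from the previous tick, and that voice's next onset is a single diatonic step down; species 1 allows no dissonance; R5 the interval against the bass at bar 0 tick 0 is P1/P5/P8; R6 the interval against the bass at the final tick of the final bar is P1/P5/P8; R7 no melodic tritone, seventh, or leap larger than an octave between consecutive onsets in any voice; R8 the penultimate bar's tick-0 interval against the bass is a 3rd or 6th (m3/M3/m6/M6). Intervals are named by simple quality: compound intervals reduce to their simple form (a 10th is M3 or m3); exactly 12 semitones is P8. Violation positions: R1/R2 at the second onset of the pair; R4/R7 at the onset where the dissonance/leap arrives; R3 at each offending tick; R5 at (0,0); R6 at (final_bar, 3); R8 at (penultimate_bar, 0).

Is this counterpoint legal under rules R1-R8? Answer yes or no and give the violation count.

No (2 violations)

bar 0: v0=A3 v1=A4 (P8)
bar 1: v0=C4 v1=E4 (M3)
bar 2: v0=D4 v1=B4 (M6)
bar 3: v0=C4 v1=G4 (P5)
bar 4: v0=A3 v1=D4 (P4)
bar 5: v0=C4 v1=A4 (M6)
bar 6: v0=B3 v1=G4 (m6)
bar 7: v0=A3 v1=A4 (P8)
  R2 @ bar3.0: D4/B4 M6 -> C4/G4 P5 similar
  R4 @ bar4.0: A3/D4 P4 untreated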